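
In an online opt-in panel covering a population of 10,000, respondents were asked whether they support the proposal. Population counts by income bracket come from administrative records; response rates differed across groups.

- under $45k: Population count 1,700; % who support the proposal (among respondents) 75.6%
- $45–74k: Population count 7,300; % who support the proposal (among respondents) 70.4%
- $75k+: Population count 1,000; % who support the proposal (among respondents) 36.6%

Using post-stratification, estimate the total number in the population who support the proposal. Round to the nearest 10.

6,790

Estimated count per cell = population count × respondent percentage:
  under $45k: 1,700 × 75.6% = 1285.2
  $45–74k: 7,300 × 70.4% = 5139.2
  $75k+: 1,000 × 36.6% = 366
Estimated total = 6790.4 → 6,790.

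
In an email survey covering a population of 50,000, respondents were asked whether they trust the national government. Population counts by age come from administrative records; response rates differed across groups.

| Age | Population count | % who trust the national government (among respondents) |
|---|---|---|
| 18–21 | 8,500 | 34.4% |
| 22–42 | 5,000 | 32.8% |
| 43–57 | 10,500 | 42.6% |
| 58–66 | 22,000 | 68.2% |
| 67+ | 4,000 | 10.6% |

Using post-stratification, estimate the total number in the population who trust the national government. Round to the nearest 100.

Apply each group's respondent rate to its population count:
  18–21: 8,500 × 34.4% = 2924
  22–42: 5,000 × 32.8% = 1640
  43–57: 10,500 × 42.6% = 4473
  58–66: 22,000 × 68.2% = 15,004
  67+: 4,000 × 10.6% = 424
Estimated total = 24,465 → 24,500.

24,500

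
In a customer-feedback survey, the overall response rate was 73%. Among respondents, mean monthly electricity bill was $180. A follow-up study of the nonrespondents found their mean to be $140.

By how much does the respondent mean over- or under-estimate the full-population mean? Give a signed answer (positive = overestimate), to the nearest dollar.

Nonresponse fraction = 1 − 0.73 = 0.27.
Bias = (nonresponse fraction) × (respondent mean − nonrespondent mean)
     = 0.27 × (180 − 140) = 0.27 × 40 = 10.8.

+$11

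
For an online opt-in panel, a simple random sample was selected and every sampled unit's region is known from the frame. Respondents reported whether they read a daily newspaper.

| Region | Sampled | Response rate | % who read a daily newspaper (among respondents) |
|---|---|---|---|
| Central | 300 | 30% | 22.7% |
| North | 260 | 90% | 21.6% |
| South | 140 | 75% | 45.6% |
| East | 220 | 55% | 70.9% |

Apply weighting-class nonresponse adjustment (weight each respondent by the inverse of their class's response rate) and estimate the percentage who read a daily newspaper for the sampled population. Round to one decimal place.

37.4%

With weight = n_sampled/n_responded per class, the weighted class total is n_sampled:
  Central: 300 × 22.7 = 6810
  North: 260 × 21.6 = 5616
  South: 140 × 45.6 = 6384
  East: 220 × 70.9 = 15598
Adjusted estimate = 34,408 / 920 = 37.4 → 37.4%.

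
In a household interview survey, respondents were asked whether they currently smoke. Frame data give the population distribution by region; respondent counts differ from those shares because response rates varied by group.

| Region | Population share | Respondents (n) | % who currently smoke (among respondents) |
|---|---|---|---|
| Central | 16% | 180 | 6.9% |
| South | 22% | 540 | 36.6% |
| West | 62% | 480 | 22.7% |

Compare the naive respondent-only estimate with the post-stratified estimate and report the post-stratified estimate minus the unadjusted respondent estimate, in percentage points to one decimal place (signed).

-3.4 percentage points

Unadjusted (pooled respondent) estimate weights by respondent counts:
  (180/1200)×6.9 + (540/1200)×36.6 + (480/1200)×22.7 = 26.585%
Post-stratified estimate weights by population shares:
  0.16×6.9 + 0.22×36.6 + 0.62×22.7 = 23.23%
Difference = 23.23 − 26.585 = -3.355 pp.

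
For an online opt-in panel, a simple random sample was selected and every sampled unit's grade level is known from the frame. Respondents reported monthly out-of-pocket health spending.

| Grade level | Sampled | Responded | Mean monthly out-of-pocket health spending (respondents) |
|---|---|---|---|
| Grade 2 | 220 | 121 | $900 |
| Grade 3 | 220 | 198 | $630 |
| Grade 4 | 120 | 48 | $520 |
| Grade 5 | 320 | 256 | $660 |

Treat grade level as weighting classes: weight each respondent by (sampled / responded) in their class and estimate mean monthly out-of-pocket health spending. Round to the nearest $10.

Class response rates: Grade 2 121/220 = 55%, Grade 3 198/220 = 90%, Grade 4 48/120 = 40%, Grade 5 256/320 = 80%.
With weight = n_sampled/n_responded per class, the weighted class total is n_sampled:
  Grade 2: 220 × 900 = 198,000
  Grade 3: 220 × 630 = 138,600
  Grade 4: 120 × 520 = 62,400
  Grade 5: 320 × 660 = 211,200
Adjusted estimate = 610,200 / 880 = 693.409 → $690.

$690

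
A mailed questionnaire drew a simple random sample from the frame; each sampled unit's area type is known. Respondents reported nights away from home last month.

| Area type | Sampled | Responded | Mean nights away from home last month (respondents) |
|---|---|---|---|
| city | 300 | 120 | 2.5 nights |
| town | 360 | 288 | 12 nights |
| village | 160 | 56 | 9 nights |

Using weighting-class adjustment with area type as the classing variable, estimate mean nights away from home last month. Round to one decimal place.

7.9

Response rates by class: city 120/300 = 40%, town 288/360 = 80%, village 56/160 = 35%.
Weighting each respondent by the inverse class response rate inflates each class back to its sampled size, so the class weight is n_sampled:
  city: 300 × 2.5 = 750
  town: 360 × 12 = 4320
  village: 160 × 9 = 1440
Adjusted estimate = 6510 / 820 = 7.93902 → 7.9.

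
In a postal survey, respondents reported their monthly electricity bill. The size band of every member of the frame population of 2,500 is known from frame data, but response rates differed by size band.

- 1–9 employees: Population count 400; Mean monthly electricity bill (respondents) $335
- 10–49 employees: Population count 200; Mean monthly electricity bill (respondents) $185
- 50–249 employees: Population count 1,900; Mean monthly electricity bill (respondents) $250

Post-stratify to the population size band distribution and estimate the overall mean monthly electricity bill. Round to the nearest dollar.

$258

Reweight to the known size band distribution:
  1–9 employees: (400/2,500) × 335 = 53.6
  10–49 employees: (200/2,500) × 185 = 14.8
  50–249 employees: (1,900/2,500) × 250 = 190
Post-stratified estimate = 258.4 → $258.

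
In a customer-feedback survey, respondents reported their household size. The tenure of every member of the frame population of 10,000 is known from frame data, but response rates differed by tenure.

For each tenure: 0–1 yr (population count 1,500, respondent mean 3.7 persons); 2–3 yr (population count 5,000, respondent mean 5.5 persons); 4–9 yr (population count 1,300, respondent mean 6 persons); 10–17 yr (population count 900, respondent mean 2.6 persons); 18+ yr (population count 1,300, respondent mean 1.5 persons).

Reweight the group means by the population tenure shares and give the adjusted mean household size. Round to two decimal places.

Reweight to the known tenure distribution:
  0–1 yr: (1,500/10,000) × 3.7 = 0.555
  2–3 yr: (5,000/10,000) × 5.5 = 2.75
  4–9 yr: (1,300/10,000) × 6 = 0.78
  10–17 yr: (900/10,000) × 2.6 = 0.234
  18+ yr: (1,300/10,000) × 1.5 = 0.195
Post-stratified estimate = 4.514 → 4.51.

4.51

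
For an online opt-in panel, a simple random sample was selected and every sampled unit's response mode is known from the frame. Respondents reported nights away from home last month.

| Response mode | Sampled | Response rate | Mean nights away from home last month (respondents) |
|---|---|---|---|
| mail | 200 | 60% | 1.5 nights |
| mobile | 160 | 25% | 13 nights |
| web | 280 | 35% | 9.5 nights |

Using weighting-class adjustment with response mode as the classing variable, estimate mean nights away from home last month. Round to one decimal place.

7.9

Each respondent's weight = sampled/responded in their class; summing within a class gives n_sampled, so:
  mail: 200 × 1.5 = 300
  mobile: 160 × 13 = 2080
  web: 280 × 9.5 = 2660
Adjusted estimate = 5040 / 640 = 7.875 → 7.9.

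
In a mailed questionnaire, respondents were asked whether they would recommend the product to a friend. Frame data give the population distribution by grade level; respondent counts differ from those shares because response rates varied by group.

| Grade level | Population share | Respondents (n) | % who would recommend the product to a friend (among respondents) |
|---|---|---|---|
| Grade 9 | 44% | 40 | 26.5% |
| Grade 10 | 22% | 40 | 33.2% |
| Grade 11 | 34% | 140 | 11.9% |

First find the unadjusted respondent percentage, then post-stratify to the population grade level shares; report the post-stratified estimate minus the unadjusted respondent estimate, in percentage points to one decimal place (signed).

Unadjusted (pooled respondent) estimate weights by respondent counts:
  (40/220)×26.5 + (40/220)×33.2 + (140/220)×11.9 = 18.4273%
Post-stratified estimate weights by population shares:
  0.44×26.5 + 0.22×33.2 + 0.34×11.9 = 23.01%
Difference = 23.01 − 18.4273 = 4.5827 pp.

+4.6 percentage points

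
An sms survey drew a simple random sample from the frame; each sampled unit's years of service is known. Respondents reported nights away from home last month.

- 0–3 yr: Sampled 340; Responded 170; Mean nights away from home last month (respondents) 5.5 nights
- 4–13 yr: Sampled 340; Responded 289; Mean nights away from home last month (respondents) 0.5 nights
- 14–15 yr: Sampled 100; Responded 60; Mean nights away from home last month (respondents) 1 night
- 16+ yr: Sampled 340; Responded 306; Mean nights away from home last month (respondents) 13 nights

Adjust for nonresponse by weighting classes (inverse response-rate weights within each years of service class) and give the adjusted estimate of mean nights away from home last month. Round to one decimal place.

5.9

Class response rates: 0–3 yr 170/340 = 50%, 4–13 yr 289/340 = 85%, 14–15 yr 60/100 = 60%, 16+ yr 306/340 = 90%.
Weighting each respondent by the inverse class response rate inflates each class back to its sampled size, so the class weight is n_sampled:
  0–3 yr: 340 × 5.5 = 1870
  4–13 yr: 340 × 0.5 = 170
  14–15 yr: 100 × 1 = 100
  16+ yr: 340 × 13 = 4420
Adjusted estimate = 6560 / 1,120 = 5.85714 → 5.9.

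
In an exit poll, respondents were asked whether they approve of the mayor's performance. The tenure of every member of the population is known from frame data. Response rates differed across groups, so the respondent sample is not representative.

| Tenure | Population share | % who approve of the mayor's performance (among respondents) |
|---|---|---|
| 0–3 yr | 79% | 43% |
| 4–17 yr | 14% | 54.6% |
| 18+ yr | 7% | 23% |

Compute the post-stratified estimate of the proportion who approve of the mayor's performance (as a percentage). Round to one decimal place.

43.2%

Reweight to the known tenure distribution:
  0–3 yr: 0.79 × 43 = 33.97
  4–17 yr: 0.14 × 54.6 = 7.644
  18+ yr: 0.07 × 23 = 1.61
Post-stratified estimate = 43.224 → 43.2%.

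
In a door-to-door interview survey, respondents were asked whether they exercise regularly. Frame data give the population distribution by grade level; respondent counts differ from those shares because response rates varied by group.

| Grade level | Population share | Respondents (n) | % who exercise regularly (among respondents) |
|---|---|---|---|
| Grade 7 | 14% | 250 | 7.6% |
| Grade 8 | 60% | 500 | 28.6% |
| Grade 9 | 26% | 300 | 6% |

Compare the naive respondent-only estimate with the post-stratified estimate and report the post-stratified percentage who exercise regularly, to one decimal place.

Without adjustment, the pooled respondent share is:
  (250/1050)×7.6 + (500/1050)×28.6 + (300/1050)×6 = 17.1429%
Reweighting by population grade level shares:
  0.14×7.6 + 0.6×28.6 + 0.26×6 = 19.784%

19.8%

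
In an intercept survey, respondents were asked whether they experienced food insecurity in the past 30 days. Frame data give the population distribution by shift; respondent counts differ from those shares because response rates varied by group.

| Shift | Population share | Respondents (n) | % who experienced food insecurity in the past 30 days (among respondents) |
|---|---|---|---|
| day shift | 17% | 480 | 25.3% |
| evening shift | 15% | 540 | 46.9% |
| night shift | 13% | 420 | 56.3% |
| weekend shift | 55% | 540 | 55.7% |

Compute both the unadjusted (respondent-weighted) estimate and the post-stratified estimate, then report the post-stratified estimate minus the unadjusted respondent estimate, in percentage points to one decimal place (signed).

+3.2 percentage points

Without adjustment, the pooled respondent share is:
  (480/1980)×25.3 + (540/1980)×46.9 + (420/1980)×56.3 + (540/1980)×55.7 = 46.0576%
Post-stratified estimate weights by population shares:
  0.17×25.3 + 0.15×46.9 + 0.13×56.3 + 0.55×55.7 = 49.29%
Difference = 49.29 − 46.0576 = 3.2324 pp.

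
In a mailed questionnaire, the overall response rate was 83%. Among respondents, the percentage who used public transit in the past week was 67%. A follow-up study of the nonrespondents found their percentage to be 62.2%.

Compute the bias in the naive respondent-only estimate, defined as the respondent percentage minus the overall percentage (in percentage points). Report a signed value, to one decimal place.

+0.8 percentage points

Nonresponse fraction = 1 − 0.83 = 0.17.
Bias = (nonresponse fraction) × (respondent percentage − nonrespondent percentage)
     = 0.17 × (67 − 62.2) = 0.17 × 4.8 = 0.816.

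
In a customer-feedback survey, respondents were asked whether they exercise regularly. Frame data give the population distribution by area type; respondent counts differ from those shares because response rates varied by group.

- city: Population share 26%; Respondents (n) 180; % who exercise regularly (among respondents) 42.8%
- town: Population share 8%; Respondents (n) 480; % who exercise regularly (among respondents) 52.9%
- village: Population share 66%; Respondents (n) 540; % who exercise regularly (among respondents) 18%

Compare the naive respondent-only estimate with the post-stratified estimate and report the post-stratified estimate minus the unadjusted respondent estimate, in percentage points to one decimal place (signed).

-8.4 percentage points

Unadjusted (pooled respondent) estimate weights by respondent counts:
  (180/1200)×42.8 + (480/1200)×52.9 + (540/1200)×18 = 35.68%
Reweighting by population area type shares:
  0.26×42.8 + 0.08×52.9 + 0.66×18 = 27.24%
Difference = 27.24 − 35.68 = -8.44 pp.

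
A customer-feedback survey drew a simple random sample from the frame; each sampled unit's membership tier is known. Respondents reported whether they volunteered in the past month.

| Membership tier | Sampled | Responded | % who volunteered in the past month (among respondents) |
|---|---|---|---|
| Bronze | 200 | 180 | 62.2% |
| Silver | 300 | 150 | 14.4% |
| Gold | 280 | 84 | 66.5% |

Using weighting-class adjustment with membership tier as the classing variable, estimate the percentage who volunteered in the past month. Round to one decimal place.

Response rates by class: Bronze 180/200 = 90%, Silver 150/300 = 50%, Gold 84/280 = 30%.
Inverse-response-rate weighting restores each class to its sampled count, so class totals weight by n_sampled:
  Bronze: 200 × 62.2 = 12,440
  Silver: 300 × 14.4 = 4320
  Gold: 280 × 66.5 = 18,620
Adjusted estimate = 35,380 / 780 = 45.359 → 45.4%.

45.4%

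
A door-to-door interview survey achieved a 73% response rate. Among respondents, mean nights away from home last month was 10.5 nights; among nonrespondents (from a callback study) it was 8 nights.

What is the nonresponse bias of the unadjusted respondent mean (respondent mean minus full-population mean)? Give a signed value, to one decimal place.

+0.7

Nonresponse fraction = 1 − 0.73 = 0.27.
Bias = (nonresponse fraction) × (respondent mean − nonrespondent mean)
     = 0.27 × (10.5 − 8) = 0.27 × 2.5 = 0.675.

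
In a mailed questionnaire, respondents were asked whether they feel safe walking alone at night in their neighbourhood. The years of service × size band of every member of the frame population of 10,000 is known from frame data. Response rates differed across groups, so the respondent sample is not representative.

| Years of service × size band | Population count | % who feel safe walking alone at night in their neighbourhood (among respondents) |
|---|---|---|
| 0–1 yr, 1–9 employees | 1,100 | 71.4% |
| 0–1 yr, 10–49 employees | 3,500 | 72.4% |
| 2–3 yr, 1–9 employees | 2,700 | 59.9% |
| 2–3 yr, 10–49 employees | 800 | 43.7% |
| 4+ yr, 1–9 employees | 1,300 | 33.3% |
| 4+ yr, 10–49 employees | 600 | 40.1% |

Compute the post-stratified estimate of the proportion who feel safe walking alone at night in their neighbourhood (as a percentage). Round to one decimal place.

59.6%

Each cell contributes population-share × respondent value:
  0–1 yr, 1–9 employees: (1,100/10,000) × 71.4 = 7.854
  0–1 yr, 10–49 employees: (3,500/10,000) × 72.4 = 25.34
  2–3 yr, 1–9 employees: (2,700/10,000) × 59.9 = 16.173
  2–3 yr, 10–49 employees: (800/10,000) × 43.7 = 3.496
  4+ yr, 1–9 employees: (1,300/10,000) × 33.3 = 4.329
  4+ yr, 10–49 employees: (600/10,000) × 40.1 = 2.406
Post-stratified estimate = 59.598 → 59.6%.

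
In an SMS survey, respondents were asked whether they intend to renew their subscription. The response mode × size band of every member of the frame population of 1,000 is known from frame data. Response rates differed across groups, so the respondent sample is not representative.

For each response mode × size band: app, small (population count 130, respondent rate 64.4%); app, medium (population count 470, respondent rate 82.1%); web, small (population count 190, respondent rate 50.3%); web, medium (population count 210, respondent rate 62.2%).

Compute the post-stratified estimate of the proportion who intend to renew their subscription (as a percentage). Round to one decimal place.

69.6%

Post-stratification weights by population share, not respondent share:
  app, small: (130/1,000) × 64.4 = 8.372
  app, medium: (470/1,000) × 82.1 = 38.587
  web, small: (190/1,000) × 50.3 = 9.557
  web, medium: (210/1,000) × 62.2 = 13.062
Post-stratified estimate = 69.578 → 69.6%.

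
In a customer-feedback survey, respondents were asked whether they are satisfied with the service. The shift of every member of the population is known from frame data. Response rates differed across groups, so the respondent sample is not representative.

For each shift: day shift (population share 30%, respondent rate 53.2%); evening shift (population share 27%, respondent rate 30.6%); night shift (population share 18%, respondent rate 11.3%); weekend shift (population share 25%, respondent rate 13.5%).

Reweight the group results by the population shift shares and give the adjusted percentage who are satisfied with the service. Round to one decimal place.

Post-stratification weights by population share, not respondent share:
  day shift: 0.3 × 53.2 = 15.96
  evening shift: 0.27 × 30.6 = 8.262
  night shift: 0.18 × 11.3 = 2.034
  weekend shift: 0.25 × 13.5 = 3.375
Post-stratified estimate = 29.631 → 29.6%.

29.6%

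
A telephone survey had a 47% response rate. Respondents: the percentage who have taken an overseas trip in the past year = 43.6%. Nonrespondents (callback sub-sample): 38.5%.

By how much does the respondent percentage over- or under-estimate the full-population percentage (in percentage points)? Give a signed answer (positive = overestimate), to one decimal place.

Nonresponse fraction = 1 − 0.47 = 0.53.
Bias = (nonresponse fraction) × (respondent percentage − nonrespondent percentage)
     = 0.53 × (43.6 − 38.5) = 0.53 × 5.1 = 2.703.

+2.7 percentage points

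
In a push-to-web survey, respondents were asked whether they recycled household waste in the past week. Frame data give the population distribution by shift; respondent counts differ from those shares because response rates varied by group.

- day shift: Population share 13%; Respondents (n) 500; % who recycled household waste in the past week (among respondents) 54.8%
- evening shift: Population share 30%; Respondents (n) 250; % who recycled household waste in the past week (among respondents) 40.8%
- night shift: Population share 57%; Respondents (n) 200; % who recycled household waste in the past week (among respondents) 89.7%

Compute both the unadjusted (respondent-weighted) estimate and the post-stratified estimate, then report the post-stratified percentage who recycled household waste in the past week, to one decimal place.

Naive respondent-only estimate (weights = respondent counts):
  (500/950)×54.8 + (250/950)×40.8 + (200/950)×89.7 = 58.4632%
Post-stratified estimate weights by population shares:
  0.13×54.8 + 0.3×40.8 + 0.57×89.7 = 70.493%

70.5%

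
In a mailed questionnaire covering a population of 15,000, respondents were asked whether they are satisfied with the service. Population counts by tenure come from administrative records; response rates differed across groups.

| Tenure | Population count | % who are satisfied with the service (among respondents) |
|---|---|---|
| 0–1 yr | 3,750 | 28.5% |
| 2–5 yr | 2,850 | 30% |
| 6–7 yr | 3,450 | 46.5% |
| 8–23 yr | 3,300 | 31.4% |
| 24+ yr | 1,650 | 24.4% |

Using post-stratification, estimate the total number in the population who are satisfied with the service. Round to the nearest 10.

4,970

Apply each group's respondent rate to its population count:
  0–1 yr: 3,750 × 28.5% = 1068.75
  2–5 yr: 2,850 × 30% = 855
  6–7 yr: 3,450 × 46.5% = 1604.25
  8–23 yr: 3,300 × 31.4% = 1036.2
  24+ yr: 1,650 × 24.4% = 402.6
Estimated total = 4966.8 → 4,970.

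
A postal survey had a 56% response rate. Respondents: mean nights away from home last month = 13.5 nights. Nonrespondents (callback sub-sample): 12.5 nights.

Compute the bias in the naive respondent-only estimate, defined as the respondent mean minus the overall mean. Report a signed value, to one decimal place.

+0.4

Nonresponse fraction = 1 − 0.56 = 0.44.
Bias = (nonresponse fraction) × (respondent mean − nonrespondent mean)
     = 0.44 × (13.5 − 12.5) = 0.44 × 1 = 0.44.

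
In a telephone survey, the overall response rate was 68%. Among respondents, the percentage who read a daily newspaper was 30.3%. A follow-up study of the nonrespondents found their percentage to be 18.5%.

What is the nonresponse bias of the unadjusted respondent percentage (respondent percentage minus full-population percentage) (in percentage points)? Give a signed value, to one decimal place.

Nonresponse fraction = 1 − 0.68 = 0.32.
Bias = (nonresponse fraction) × (respondent percentage − nonrespondent percentage)
     = 0.32 × (30.3 − 18.5) = 0.32 × 11.8 = 3.776.

+3.8 percentage points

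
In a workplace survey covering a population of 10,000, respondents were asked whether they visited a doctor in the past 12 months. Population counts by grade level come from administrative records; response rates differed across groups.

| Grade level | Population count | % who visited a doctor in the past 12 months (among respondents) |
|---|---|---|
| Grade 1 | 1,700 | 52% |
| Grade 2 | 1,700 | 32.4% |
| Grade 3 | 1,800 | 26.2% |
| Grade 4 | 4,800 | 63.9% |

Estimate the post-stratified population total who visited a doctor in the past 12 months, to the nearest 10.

Apply each group's respondent rate to its population count:
  Grade 1: 1,700 × 52% = 884
  Grade 2: 1,700 × 32.4% = 550.8
  Grade 3: 1,800 × 26.2% = 471.6
  Grade 4: 4,800 × 63.9% = 3067.2
Estimated total = 4973.6 → 4,970.

4,970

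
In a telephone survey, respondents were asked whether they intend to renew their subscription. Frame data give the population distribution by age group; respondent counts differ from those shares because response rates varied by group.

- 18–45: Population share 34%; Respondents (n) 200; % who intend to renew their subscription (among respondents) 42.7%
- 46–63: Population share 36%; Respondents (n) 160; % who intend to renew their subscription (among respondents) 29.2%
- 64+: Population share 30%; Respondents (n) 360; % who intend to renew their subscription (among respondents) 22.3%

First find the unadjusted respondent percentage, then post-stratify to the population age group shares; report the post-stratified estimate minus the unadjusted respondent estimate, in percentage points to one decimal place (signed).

Naive respondent-only estimate (weights = respondent counts):
  (200/720)×42.7 + (160/720)×29.2 + (360/720)×22.3 = 29.5%
Post-stratified estimate weights by population shares:
  0.34×42.7 + 0.36×29.2 + 0.3×22.3 = 31.72%
Difference = 31.72 − 29.5 = 2.22 pp.

+2.2 percentage points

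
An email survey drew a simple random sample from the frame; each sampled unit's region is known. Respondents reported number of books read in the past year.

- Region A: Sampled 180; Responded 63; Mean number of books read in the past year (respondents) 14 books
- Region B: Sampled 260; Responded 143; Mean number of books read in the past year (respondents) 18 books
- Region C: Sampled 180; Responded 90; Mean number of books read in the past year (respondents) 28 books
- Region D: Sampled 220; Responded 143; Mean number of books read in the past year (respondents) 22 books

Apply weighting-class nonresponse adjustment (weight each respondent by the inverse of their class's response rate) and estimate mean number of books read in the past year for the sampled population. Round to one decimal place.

Response rates by class: Region A 63/180 = 35%, Region B 143/260 = 55%, Region C 90/180 = 50%, Region D 143/220 = 65%.
Inverse-response-rate weighting restores each class to its sampled count, so class totals weight by n_sampled:
  Region A: 180 × 14 = 2520
  Region B: 260 × 18 = 4680
  Region C: 180 × 28 = 5040
  Region D: 220 × 22 = 4840
Adjusted estimate = 17,080 / 840 = 20.3333 → 20.3.

20.3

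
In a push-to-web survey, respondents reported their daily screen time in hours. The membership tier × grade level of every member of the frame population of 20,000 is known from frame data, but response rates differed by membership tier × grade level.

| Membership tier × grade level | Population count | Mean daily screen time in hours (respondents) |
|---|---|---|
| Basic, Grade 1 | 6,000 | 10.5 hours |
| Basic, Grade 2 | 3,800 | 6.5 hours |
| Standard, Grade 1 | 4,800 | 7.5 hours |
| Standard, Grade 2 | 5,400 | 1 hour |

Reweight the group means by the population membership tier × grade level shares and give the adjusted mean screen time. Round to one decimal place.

6.5

Each cell contributes population-share × respondent value:
  Basic, Grade 1: (6,000/20,000) × 10.5 = 3.15
  Basic, Grade 2: (3,800/20,000) × 6.5 = 1.235
  Standard, Grade 1: (4,800/20,000) × 7.5 = 1.8
  Standard, Grade 2: (5,400/20,000) × 1 = 0.27
Post-stratified estimate = 6.455 → 6.5.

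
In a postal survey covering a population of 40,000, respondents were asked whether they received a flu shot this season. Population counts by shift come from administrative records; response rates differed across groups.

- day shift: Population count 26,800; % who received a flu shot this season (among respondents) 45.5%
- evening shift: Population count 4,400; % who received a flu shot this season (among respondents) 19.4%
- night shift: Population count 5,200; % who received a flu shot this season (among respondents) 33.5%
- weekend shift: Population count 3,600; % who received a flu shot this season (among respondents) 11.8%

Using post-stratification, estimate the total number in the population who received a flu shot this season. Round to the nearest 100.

15,200

Apply each group's respondent rate to its population count:
  day shift: 26,800 × 45.5% = 12,194
  evening shift: 4,400 × 19.4% = 853.6
  night shift: 5,200 × 33.5% = 1742
  weekend shift: 3,600 × 11.8% = 424.8
Estimated total = 15214.4 → 15,200.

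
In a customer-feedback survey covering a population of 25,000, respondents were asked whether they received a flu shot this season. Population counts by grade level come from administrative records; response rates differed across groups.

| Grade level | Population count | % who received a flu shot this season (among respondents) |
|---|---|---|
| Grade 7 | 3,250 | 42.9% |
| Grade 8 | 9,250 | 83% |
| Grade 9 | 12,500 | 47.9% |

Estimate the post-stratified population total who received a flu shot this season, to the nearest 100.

Each cell contributes its population count × the respondent rate:
  Grade 7: 3,250 × 42.9% = 1394.25
  Grade 8: 9,250 × 83% = 7677.5
  Grade 9: 12,500 × 47.9% = 5987.5
Estimated total = 15059.2 → 15,100.

15,100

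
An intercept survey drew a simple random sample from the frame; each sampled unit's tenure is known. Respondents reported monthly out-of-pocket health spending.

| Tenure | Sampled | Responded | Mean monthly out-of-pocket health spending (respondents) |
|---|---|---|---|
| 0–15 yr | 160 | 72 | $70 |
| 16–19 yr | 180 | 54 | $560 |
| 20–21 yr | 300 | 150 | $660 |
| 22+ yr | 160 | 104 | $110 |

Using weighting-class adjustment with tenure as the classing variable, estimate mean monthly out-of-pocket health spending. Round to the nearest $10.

$410

Class response rates: 0–15 yr 72/160 = 45%, 16–19 yr 54/180 = 30%, 20–21 yr 150/300 = 50%, 22+ yr 104/160 = 65%.
With weight = n_sampled/n_responded per class, the weighted class total is n_sampled:
  0–15 yr: 160 × 70 = 11,200
  16–19 yr: 180 × 560 = 100,800
  20–21 yr: 300 × 660 = 198,000
  22+ yr: 160 × 110 = 17,600
Adjusted estimate = 327,600 / 800 = 409.5 → $410.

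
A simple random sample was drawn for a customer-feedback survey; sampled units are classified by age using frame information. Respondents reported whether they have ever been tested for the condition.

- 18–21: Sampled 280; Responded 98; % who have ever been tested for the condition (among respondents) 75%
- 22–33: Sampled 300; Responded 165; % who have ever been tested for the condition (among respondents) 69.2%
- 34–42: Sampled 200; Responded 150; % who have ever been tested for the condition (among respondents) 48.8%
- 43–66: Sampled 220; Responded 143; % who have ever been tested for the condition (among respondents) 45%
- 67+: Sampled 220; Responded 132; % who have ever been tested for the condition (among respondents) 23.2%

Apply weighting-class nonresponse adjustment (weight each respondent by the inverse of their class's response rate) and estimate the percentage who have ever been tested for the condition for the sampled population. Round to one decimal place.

Class response rates: 18–21 98/280 = 35%, 22–33 165/300 = 55%, 34–42 150/200 = 75%, 43–66 143/220 = 65%, 67+ 132/220 = 60%.
Each respondent's weight = sampled/responded in their class; summing within a class gives n_sampled, so:
  18–21: 280 × 75 = 21,000
  22–33: 300 × 69.2 = 20,760
  34–42: 200 × 48.8 = 9760
  43–66: 220 × 45 = 9900
  67+: 220 × 23.2 = 5104
Adjusted estimate = 66,524 / 1,220 = 54.5279 → 54.5%.

54.5%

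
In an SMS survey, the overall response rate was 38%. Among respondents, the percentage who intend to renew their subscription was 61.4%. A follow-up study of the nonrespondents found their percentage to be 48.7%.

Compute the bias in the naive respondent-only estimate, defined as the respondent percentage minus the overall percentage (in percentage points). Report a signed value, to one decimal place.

+7.9 percentage points

Nonresponse fraction = 1 − 0.38 = 0.62.
Bias = (nonresponse fraction) × (respondent percentage − nonrespondent percentage)
     = 0.62 × (61.4 − 48.7) = 0.62 × 12.7 = 7.874.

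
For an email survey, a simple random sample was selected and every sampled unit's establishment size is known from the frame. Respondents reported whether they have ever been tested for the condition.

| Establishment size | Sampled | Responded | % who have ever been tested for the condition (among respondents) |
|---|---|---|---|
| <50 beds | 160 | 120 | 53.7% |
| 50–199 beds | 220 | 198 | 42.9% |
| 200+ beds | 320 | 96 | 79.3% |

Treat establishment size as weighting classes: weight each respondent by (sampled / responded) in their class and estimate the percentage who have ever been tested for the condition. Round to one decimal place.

Class response rates: <50 beds 120/160 = 75%, 50–199 beds 198/220 = 90%, 200+ beds 96/320 = 30%.
Each respondent's weight = sampled/responded in their class; summing within a class gives n_sampled, so:
  <50 beds: 160 × 53.7 = 8592
  50–199 beds: 220 × 42.9 = 9438
  200+ beds: 320 × 79.3 = 25,376
Adjusted estimate = 43,406 / 700 = 62.0086 → 62.0%.

62.0%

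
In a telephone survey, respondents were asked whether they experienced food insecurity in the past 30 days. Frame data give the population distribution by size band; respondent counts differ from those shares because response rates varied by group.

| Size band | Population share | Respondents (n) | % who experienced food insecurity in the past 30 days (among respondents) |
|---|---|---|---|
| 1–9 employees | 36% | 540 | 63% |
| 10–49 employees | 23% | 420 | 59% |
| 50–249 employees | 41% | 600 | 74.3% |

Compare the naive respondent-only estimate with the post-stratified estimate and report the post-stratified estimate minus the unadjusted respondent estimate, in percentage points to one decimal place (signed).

Naive respondent-only estimate (weights = respondent counts):
  (540/1560)×63 + (420/1560)×59 + (600/1560)×74.3 = 66.2692%
Reweighting by population size band shares:
  0.36×63 + 0.23×59 + 0.41×74.3 = 66.713%
Difference = 66.713 − 66.2692 = 0.4438 pp.

+0.4 percentage points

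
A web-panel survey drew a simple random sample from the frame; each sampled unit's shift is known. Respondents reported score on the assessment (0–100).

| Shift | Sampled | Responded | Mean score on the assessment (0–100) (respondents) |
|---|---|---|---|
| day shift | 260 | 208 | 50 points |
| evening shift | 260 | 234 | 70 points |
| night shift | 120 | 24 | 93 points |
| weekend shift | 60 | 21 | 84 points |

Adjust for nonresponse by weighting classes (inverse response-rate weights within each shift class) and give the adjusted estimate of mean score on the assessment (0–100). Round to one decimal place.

67.7

Class response rates: day shift 208/260 = 80%, evening shift 234/260 = 90%, night shift 24/120 = 20%, weekend shift 21/60 = 35%.
With weight = n_sampled/n_responded per class, the weighted class total is n_sampled:
  day shift: 260 × 50 = 13,000
  evening shift: 260 × 70 = 18,200
  night shift: 120 × 93 = 11,160
  weekend shift: 60 × 84 = 5040
Adjusted estimate = 47,400 / 700 = 67.7143 → 67.7.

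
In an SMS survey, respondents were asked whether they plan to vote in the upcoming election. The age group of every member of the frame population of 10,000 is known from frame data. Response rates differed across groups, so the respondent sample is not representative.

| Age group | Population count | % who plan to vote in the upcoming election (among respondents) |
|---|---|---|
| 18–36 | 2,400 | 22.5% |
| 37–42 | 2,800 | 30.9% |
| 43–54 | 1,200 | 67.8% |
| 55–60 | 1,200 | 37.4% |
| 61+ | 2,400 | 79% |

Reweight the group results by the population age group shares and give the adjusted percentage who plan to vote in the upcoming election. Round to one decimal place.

45.6%

Reweight to the known age group distribution:
  18–36: (2,400/10,000) × 22.5 = 5.4
  37–42: (2,800/10,000) × 30.9 = 8.652
  43–54: (1,200/10,000) × 67.8 = 8.136
  55–60: (1,200/10,000) × 37.4 = 4.488
  61+: (2,400/10,000) × 79 = 18.96
Post-stratified estimate = 45.636 → 45.6%.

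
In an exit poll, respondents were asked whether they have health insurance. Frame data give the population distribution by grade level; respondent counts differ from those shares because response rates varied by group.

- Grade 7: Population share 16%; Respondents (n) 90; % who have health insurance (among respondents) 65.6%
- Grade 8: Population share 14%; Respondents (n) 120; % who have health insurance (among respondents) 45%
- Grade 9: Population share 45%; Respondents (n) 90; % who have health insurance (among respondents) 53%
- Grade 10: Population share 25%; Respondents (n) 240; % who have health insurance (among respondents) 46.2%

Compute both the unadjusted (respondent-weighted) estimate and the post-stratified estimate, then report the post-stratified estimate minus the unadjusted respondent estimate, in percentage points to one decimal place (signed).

+1.9 percentage points

Unadjusted (pooled respondent) estimate weights by respondent counts:
  (90/540)×65.6 + (120/540)×45 + (90/540)×53 + (240/540)×46.2 = 50.3%
Post-stratifying to population shares instead:
  0.16×65.6 + 0.14×45 + 0.45×53 + 0.25×46.2 = 52.196%
Difference = 52.196 − 50.3 = 1.896 pp.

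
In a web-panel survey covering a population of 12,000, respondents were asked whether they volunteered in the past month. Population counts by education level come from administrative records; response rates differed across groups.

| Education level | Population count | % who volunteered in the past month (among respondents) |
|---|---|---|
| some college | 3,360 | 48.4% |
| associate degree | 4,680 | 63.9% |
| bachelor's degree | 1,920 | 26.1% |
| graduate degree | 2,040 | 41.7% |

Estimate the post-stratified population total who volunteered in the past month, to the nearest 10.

Apply each group's respondent rate to its population count:
  some college: 3,360 × 48.4% = 1626.24
  associate degree: 4,680 × 63.9% = 2990.52
  bachelor's degree: 1,920 × 26.1% = 501.12
  graduate degree: 2,040 × 41.7% = 850.68
Estimated total = 5968.56 → 5,970.

5,970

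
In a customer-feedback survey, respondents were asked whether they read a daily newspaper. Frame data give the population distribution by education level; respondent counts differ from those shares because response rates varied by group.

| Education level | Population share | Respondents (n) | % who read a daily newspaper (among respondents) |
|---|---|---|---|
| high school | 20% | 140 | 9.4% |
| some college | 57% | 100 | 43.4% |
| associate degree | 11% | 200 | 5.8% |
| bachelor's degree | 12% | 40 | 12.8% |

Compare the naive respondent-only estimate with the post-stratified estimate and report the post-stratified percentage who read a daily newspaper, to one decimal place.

28.8%

Unadjusted (pooled respondent) estimate weights by respondent counts:
  (140/480)×9.4 + (100/480)×43.4 + (200/480)×5.8 + (40/480)×12.8 = 15.2667%
Reweighting by population education level shares:
  0.2×9.4 + 0.57×43.4 + 0.11×5.8 + 0.12×12.8 = 28.792%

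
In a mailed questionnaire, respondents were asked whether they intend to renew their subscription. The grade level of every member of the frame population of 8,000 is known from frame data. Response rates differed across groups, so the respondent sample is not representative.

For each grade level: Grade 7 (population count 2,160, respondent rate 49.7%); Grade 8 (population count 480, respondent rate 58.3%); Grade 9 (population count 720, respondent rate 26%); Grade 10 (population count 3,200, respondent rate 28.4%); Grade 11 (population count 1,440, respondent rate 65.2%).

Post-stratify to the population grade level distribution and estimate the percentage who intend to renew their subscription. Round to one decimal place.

42.4%

Reweight to the known grade level distribution:
  Grade 7: (2,160/8,000) × 49.7 = 13.419
  Grade 8: (480/8,000) × 58.3 = 3.498
  Grade 9: (720/8,000) × 26 = 2.34
  Grade 10: (3,200/8,000) × 28.4 = 11.36
  Grade 11: (1,440/8,000) × 65.2 = 11.736
Post-stratified estimate = 42.353 → 42.4%.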